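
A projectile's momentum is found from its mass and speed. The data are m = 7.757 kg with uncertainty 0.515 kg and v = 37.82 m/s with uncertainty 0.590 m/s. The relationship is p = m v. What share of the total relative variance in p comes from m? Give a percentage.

94.8%

(δp/p)² = (1·δm/m)² + (1·δv/v)²
  m term: (1×0.0664)² = 0.00441
  v term: (1×0.0156)² = 0.000243
Total = 0.00465. Share from m = 0.00441/0.00465 = 0.948.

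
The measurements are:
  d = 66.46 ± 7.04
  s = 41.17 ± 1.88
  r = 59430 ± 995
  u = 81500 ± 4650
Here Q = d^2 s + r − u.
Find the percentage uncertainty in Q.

24.8%

Let p = d^2·s = 181800. δp/p = √((2·δd/d)² + (1·δs/s)²) = √(0.0449 + 0.00209) = 0.217, so δp = 39400.
Q = p + r − u: δQ = √(δp² + δr² + δu²) = √(1.55e+09 + 9.9e+05 + 2.16e+07) = 39700
Q = 159800, so δQ/Q = 39700/159800 = 0.248.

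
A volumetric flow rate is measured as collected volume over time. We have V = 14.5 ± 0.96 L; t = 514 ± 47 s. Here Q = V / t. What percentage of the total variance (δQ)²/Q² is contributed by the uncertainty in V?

34.4%

(δQ/Q)² = (1·δV/V)² + (-1·δt/t)²
  V term: (1×0.0662)² = 0.00438
  t term: (-1×0.0914)² = 0.00836
Total = 0.0127. Share from V = 0.00438/0.0127 = 0.344.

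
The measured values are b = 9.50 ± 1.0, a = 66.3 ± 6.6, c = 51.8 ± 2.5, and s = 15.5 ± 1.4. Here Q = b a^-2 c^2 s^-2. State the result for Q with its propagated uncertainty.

0.0241 ± 0.00735

Since Q is a product/quotient, work with relative uncertainties:
  (1·δb/b)² = (1×0.105)² = 0.0111;  (-2·δa/a)² = (-2×0.0995)² = 0.0396;  (2·δc/c)² = (2×0.0483)² = 0.00932;  (-2·δs/s)² = (-2×0.0903)² = 0.0326
δQ/Q = √(0.0927) = 0.304
Q = 0.0241, so δQ = 0.304 × 0.0241 = 0.00735.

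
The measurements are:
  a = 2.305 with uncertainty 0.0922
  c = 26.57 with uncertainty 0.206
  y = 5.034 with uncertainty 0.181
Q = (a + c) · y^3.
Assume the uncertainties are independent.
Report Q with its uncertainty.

3684 ± 398

Let u = a + c = 28.88. δu = √(δa² + δc²) = √(0.00850 + 0.0424) = 0.226, so δu/u = 0.00782.
Q is then a monomial in u, y:
δQ/Q = √((δu/u)² + (3·δy/y)²) = √(6.11e-05 + 0.0116) = 0.108
Q = 3684, so δQ = 0.108 × 3684 = 398.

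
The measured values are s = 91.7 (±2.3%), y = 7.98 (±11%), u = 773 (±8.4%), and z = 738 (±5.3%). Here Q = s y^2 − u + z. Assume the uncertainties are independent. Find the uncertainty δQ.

Let p = s·y^2 = 5840. δp/p = √((1·δs/s)² + (2·δy/y)²) = √(0.000529 + 0.0484) = 0.221, so δp = 1290.
Q = p − u + z: δQ = √(δp² + δu² + δz²) = √(1.67e+06 + 4220 + 1530) = 1290

1290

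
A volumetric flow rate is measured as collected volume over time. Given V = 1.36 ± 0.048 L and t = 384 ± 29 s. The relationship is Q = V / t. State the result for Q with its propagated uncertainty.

0.00354 ± 0.000295 L/s

Relative error in a monomial: (δQ/Q)² = Σ (nᵢ · δxᵢ/xᵢ)².
  (1·δV/V)² = (1×0.0353)² = 0.00125;  (-1·δt/t)² = (-1×0.0755)² = 0.00570
δQ/Q = √(0.00695) = 0.0834
Q = 0.00354 L/s, so δQ = 0.0834 × 0.00354 = 0.000295 L/s.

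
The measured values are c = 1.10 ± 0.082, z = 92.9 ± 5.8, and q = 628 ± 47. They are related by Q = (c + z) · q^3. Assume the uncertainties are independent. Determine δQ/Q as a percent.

Let u = c + z = 94.0. δu = √(δc² + δz²) = √(0.00672 + 33.6) = 5.80, so δu/u = 0.0617.
Q is then a monomial in u, q:
δQ/Q = √((δu/u)² + (3·δq/q)²) = √(0.00381 + 0.0504) = 0.233

23.3%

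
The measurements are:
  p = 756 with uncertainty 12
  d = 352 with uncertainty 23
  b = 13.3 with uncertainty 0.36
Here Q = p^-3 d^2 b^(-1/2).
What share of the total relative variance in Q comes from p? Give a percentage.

(δQ/Q)² = (-3·δp/p)² + (2·δd/d)² + (−½·δb/b)²
  p term: (-3×0.0159)² = 0.00227
  d term: (2×0.0653)² = 0.0171
  b term: (-0.5×0.0271)² = 0.000183
Total = 0.0195. Share from p = 0.00227/0.0195 = 0.116.

11.6%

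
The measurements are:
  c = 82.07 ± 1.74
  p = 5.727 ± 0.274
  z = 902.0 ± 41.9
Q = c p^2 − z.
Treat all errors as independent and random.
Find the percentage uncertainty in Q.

Let w = c·p^2 = 2692. δw/w = √((1·δc/c)² + (2·δp/p)²) = √(0.000449 + 0.00916) = 0.0980, so δw = 264.
Q = w − z: δQ = √(δw² + δz²) = √(69600 + 1760) = 267
Q = 1790, so δQ/Q = 267/1790 = 0.149.

14.9%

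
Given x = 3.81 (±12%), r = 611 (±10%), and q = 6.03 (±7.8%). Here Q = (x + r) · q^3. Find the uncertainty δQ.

Let u = x + r = 615. δu = √(δx² + δr²) = √(0.209 + 3730) = 61.1, so δu/u = 0.0994.
Q is then a monomial in u, q:
δQ/Q = √((δu/u)² + (3·δq/q)²) = √(0.00988 + 0.0548) = 0.254
Q = 1.35e+05, so δQ = 0.254 × 1.35e+05 = 34300.

34300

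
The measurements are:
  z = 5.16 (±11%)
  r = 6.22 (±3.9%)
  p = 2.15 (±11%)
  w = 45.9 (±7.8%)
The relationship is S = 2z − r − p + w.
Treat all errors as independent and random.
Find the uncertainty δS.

Sums and differences: (δS)² = Σ (cᵢ δxᵢ)².
  (2·δz)² = 1.29;  (δr)² = 0.0588;  (δp)² = 0.0559;  (δw)² = 12.8
δS = √(14.2) = 3.77

3.77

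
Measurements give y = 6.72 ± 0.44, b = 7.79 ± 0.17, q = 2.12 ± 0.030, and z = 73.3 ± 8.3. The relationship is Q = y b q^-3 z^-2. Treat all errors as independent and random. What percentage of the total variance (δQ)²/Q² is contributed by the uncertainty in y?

7.41%

(δQ/Q)² = (1·δy/y)² + (1·δb/b)² + (-3·δq/q)² + (-2·δz/z)²
  y term: (1×0.0655)² = 0.00429
  b term: (1×0.0218)² = 0.000476
  q term: (-3×0.0142)² = 0.00180
  z term: (-2×0.113)² = 0.0513
Total = 0.0579. Share from y = 0.00429/0.0579 = 0.0741.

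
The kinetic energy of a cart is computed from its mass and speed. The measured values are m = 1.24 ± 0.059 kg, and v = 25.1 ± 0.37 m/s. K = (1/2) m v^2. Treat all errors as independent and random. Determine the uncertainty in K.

Since K is a product/quotient, work with relative uncertainties:
  (1·δm/m)² = (1×0.0476)² = 0.00226;  (2·δv/v)² = (2×0.0147)² = 0.000869
δK/K = √(0.00313) = 0.0560
K = 391 J, so δK = 0.0560 × 391 = 21.9 J.

21.9 J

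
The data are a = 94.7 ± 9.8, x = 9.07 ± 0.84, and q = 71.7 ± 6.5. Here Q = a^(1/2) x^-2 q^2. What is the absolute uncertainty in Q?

161

Each factor contributes (exponent × relative error)² to (δQ/Q)²:
  (½·δa/a)² = (0.5×0.103)² = 0.00268;  (-2·δx/x)² = (-2×0.0926)² = 0.0343;  (2·δq/q)² = (2×0.0907)² = 0.0329
δQ/Q = √(0.0699) = 0.264
Q = 608, so δQ = 0.264 × 608 = 161.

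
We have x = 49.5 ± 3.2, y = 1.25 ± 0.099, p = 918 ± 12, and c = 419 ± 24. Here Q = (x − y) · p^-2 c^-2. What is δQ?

4.4e-11

Let u = x − y = 48.2. δu = √(δx² + δy²) = √(10.2 + 0.00980) = 3.20, so δu/u = 0.0664.
Q is then a monomial in u, p, c:
δQ/Q = √((δu/u)² + (-2·δp/p)² + (-2·δc/c)²) = √(0.00440 + 0.000683 + 0.0131) = 0.135
Q = 3.26e-10, so δQ = 0.135 × 3.26e-10 = 4.4e-11.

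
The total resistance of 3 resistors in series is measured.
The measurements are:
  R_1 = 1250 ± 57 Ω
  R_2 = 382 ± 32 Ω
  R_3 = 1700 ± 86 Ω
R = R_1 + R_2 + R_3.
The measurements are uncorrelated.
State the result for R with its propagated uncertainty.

Sums and differences: (δR)² = Σ (cᵢ δxᵢ)².
  (δR_1)² = 3250;  (δR_2)² = 1020;  (δR_3)² = 7400
δR = √(11700) = 108 Ω
R = 3330 Ω.

3330 ± 108 Ω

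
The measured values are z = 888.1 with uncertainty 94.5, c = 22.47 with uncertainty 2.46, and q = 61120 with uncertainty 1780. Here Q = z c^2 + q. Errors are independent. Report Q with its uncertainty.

(5.095 ± 1.09) × 10^5

Let p = z·c^2 = 448400. δp/p = √((1·δz/z)² + (2·δc/c)²) = √(0.0113 + 0.0479) = 0.243, so δp = 1.09e+05.
Q = p + q: δQ = √(δp² + δq²) = √(1.19e+10 + 3.17e+06) = 1.09e+05
Q = 509500.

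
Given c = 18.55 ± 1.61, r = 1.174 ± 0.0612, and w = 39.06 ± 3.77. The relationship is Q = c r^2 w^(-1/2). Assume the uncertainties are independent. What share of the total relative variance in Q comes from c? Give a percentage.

(δQ/Q)² = (1·δc/c)² + (2·δr/r)² + (−½·δw/w)²
  c term: (1×0.0868)² = 0.00753
  r term: (2×0.0521)² = 0.0109
  w term: (-0.5×0.0965)² = 0.00233
Total = 0.0207. Share from c = 0.00753/0.0207 = 0.363.

36.3%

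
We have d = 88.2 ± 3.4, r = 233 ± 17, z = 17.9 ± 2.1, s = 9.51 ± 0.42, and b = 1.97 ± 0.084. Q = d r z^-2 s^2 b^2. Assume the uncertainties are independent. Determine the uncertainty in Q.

6240

Each factor contributes (exponent × relative error)² to (δQ/Q)²:
  (1·δd/d)² = (1×0.0385)² = 0.00149;  (1·δr/r)² = (1×0.0730)² = 0.00532;  (-2·δz/z)² = (-2×0.117)² = 0.0551;  (2·δs/s)² = (2×0.0442)² = 0.00780;  (2·δb/b)² = (2×0.0426)² = 0.00727
δQ/Q = √(0.0769) = 0.277
Q = 22500, so δQ = 0.277 × 22500 = 6240.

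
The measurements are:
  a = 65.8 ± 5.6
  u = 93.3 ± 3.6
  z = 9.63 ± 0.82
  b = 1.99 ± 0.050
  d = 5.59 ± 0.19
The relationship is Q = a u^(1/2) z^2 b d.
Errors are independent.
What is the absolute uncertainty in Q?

1.28e+05

Q is a product of powers, so relative uncertainties combine in quadrature:
  (1·δa/a)² = (1×0.0851)² = 0.00724;  (½·δu/u)² = (0.5×0.0386)² = 0.000372;  (2·δz/z)² = (2×0.0852)² = 0.0290;  (1·δb/b)² = (1×0.0251)² = 0.000631;  (1·δd/d)² = (1×0.0340)² = 0.00116
δQ/Q = √(0.0384) = 0.196
Q = 6.56e+05, so δQ = 0.196 × 6.56e+05 = 1.28e+05.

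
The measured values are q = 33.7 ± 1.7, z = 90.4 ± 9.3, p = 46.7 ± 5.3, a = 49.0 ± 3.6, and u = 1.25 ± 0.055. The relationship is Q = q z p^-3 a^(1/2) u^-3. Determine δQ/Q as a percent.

38.4%

Relative error in a monomial: (δQ/Q)² = Σ (nᵢ · δxᵢ/xᵢ)².
  (1·δq/q)² = (1×0.0504)² = 0.00254;  (1·δz/z)² = (1×0.103)² = 0.0106;  (-3·δp/p)² = (-3×0.113)² = 0.116;  (½·δa/a)² = (0.5×0.0735)² = 0.00135;  (-3·δu/u)² = (-3×0.0440)² = 0.0174
δQ/Q = √(0.148) = 0.384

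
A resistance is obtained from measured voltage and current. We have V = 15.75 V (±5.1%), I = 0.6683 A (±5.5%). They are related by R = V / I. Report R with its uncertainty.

Relative error in a monomial: (δR/R)² = Σ (nᵢ · δxᵢ/xᵢ)².
  (1·δV/V)² = (1×0.0510)² = 0.00260;  (-1·δI/I)² = (-1×0.0550)² = 0.00302
δR/R = √(0.00563) = 0.0750
R = 23.57 Ω, so δR = 0.0750 × 23.57 = 1.77 Ω.

23.57 ± 1.77 Ω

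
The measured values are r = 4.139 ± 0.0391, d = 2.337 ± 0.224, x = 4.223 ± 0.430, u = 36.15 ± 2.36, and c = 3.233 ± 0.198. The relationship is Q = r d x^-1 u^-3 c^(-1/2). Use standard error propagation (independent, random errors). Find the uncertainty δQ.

6.55e-06

Each factor contributes (exponent × relative error)² to (δQ/Q)²:
  (1·δr/r)² = (1×0.00945)² = 8.92e-05;  (1·δd/d)² = (1×0.0958)² = 0.00919;  (-1·δx/x)² = (-1×0.102)² = 0.0104;  (-3·δu/u)² = (-3×0.0653)² = 0.0384;  (−½·δc/c)² = (-0.5×0.0612)² = 0.000938
δQ/Q = √(0.0589) = 0.243
Q = 2.697e-05, so δQ = 0.243 × 2.697e-05 = 6.55e-06.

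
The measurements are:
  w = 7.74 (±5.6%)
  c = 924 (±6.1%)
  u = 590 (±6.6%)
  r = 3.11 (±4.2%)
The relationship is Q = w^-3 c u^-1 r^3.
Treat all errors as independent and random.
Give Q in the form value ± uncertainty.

Since Q is a product/quotient, work with relative uncertainties:
  (-3·δw/w)² = (-3×0.0560)² = 0.0282;  (1·δc/c)² = (1×0.0610)² = 0.00372;  (-1·δu/u)² = (-1×0.0660)² = 0.00436;  (3·δr/r)² = (3×0.0420)² = 0.0159
δQ/Q = √(0.0522) = 0.228
Q = 0.102, so δQ = 0.228 × 0.102 = 0.0232.

0.102 ± 0.0232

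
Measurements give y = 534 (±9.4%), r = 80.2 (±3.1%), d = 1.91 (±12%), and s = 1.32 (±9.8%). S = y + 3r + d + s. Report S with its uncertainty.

778 ± 50.7

Each term contributes (cᵢ δxᵢ)² to (δS)²:
  (δy)² = 2520;  (3·δr)² = 55.6;  (δd)² = 0.0525;  (δs)² = 0.0167
δS = √(2580) = 50.7
S = 778.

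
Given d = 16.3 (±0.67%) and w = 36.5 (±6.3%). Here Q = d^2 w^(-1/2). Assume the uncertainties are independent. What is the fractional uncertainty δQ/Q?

0.0342

Each factor contributes (exponent × relative error)² to (δQ/Q)²:
  (2·δd/d)² = (2×0.00670)² = 0.000180;  (−½·δw/w)² = (-0.5×0.0630)² = 0.000992
δQ/Q = √(0.00117) = 0.0342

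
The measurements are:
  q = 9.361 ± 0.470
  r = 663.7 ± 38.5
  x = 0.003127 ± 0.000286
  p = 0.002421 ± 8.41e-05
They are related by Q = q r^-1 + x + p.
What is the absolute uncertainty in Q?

0.00112

Let w = q·r^-1 = 0.01410. δw/w = √((1·δq/q)² + (-1·δr/r)²) = √(0.00252 + 0.00336) = 0.0767, so δw = 0.00108.
Q = w + x + p: δQ = √(δw² + δx² + δp²) = √(1.17e-06 + 8.18e-08 + 7.07e-09) = 0.00112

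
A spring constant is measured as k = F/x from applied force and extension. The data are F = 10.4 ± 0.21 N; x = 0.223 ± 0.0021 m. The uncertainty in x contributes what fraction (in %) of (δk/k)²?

17.9%

(δk/k)² = (1·δF/F)² + (-1·δx/x)²
  F term: (1×0.0202)² = 0.000408
  x term: (-1×0.00942)² = 8.87e-05
Total = 0.000496. Share from x = 8.87e-05/0.000496 = 0.179.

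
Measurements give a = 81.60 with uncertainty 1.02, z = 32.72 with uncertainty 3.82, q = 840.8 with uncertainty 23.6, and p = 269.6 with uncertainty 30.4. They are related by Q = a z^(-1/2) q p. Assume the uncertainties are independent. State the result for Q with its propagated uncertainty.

Since Q is a product/quotient, work with relative uncertainties:
  (1·δa/a)² = (1×0.0125)² = 0.000156;  (−½·δz/z)² = (-0.5×0.117)² = 0.00341;  (1·δq/q)² = (1×0.0281)² = 0.000788;  (1·δp/p)² = (1×0.113)² = 0.0127
δQ/Q = √(0.0171) = 0.131
Q = 3.234e+06, so δQ = 0.131 × 3.234e+06 = 4.22e+05.

(3.234 ± 0.422) × 10^6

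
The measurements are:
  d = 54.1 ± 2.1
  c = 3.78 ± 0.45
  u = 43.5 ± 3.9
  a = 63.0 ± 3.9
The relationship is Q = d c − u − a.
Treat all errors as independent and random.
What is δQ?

26.2

Let p = d·c = 204. δp/p = √((1·δd/d)² + (1·δc/c)²) = √(0.00151 + 0.0142) = 0.125, so δp = 25.6.
Q = p − u − a: δQ = √(δp² + δu² + δa²) = √(656 + 15.2 + 15.2) = 26.2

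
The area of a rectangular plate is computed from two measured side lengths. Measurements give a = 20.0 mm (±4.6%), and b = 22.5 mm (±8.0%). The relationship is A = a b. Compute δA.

Relative error in a monomial: (δA/A)² = Σ (nᵢ · δxᵢ/xᵢ)².
  (1·δa/a)² = (1×0.0460)² = 0.00212;  (1·δb/b)² = (1×0.0800)² = 0.00640
δA/A = √(0.00852) = 0.0923
A = 450 mm^2, so δA = 0.0923 × 450 = 41.5 mm^2.

41.5 mm^2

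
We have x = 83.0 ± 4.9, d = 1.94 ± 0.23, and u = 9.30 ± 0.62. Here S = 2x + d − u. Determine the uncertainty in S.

9.82

Absolute uncertainties add in quadrature for a linear combination:
  (2·δx)² = 96.0;  (δd)² = 0.0529;  (δu)² = 0.384
δS = √(96.5) = 9.82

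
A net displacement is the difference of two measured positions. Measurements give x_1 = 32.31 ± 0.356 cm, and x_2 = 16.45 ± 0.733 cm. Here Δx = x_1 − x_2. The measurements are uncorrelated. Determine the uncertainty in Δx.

0.815 cm

Absolute uncertainties add in quadrature for a linear combination:
  (δx_1)² = 0.127;  (δx_2)² = 0.537
δΔx = √(0.664) = 0.815 cm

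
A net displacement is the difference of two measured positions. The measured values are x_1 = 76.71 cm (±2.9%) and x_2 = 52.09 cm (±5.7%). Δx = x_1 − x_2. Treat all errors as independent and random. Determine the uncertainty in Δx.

Each term contributes (cᵢ δxᵢ)² to (δΔx)²:
  (δx_1)² = 4.95;  (δx_2)² = 8.82
δΔx = √(13.8) = 3.71 cm

3.71 cm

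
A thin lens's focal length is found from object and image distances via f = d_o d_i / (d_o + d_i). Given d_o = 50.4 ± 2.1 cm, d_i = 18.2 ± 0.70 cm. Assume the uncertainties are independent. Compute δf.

0.406 cm

∂f/∂d_o = (d_i/(d_o+d_i))² = 0.0704;  ∂f/∂d_i = (d_o/(d_o+d_i))² = 0.540
δf = √((∂f/∂d_o · δd_o)² + (∂f/∂d_i · δd_i)²) = √(0.0218 + 0.143) = 0.406 cm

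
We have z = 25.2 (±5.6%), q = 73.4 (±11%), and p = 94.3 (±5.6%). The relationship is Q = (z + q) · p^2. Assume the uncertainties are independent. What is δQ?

Let u = z + q = 98.6. δu = √(δz² + δq²) = √(1.99 + 65.2) = 8.20, so δu/u = 0.0831.
Q is then a monomial in u, p:
δQ/Q = √((δu/u)² + (2·δp/p)²) = √(0.00691 + 0.0125) = 0.139
Q = 8.77e+05, so δQ = 0.139 × 8.77e+05 = 1.22e+05.

1.22e+05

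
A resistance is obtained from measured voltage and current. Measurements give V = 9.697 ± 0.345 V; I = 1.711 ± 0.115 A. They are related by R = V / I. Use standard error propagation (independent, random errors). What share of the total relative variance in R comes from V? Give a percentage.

21.9%

(δR/R)² = (1·δV/V)² + (-1·δI/I)²
  V term: (1×0.0356)² = 0.00127
  I term: (-1×0.0672)² = 0.00452
Total = 0.00578. Share from V = 0.00127/0.00578 = 0.219.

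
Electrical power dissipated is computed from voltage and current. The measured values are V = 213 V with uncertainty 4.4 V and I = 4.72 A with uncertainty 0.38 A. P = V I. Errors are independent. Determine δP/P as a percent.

Since P is a product/quotient, work with relative uncertainties:
  (1·δV/V)² = (1×0.0207)² = 0.000427;  (1·δI/I)² = (1×0.0805)² = 0.00648
δP/P = √(0.00691) = 0.0831

8.31%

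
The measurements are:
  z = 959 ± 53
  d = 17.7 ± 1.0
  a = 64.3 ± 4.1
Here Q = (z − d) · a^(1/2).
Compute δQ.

488

Let u = z − d = 941. δu = √(δz² + δd²) = √(2810 + 1.00) = 53.0, so δu/u = 0.0563.
Q is then a monomial in u, a:
δQ/Q = √((δu/u)² + (½·δa/a)²) = √(0.00317 + 0.00102) = 0.0647
Q = 7550, so δQ = 0.0647 × 7550 = 488.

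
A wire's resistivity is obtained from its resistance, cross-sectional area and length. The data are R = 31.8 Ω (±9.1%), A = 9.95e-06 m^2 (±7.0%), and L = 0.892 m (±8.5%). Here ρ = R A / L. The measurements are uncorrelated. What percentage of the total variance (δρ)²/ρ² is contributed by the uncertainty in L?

35.4%

(δρ/ρ)² = (1·δR/R)² + (1·δA/A)² + (-1·δL/L)²
  R term: (1×0.0910)² = 0.00828
  A term: (1×0.0700)² = 0.00490
  L term: (-1×0.0850)² = 0.00723
Total = 0.0204. Share from L = 0.00723/0.0204 = 0.354.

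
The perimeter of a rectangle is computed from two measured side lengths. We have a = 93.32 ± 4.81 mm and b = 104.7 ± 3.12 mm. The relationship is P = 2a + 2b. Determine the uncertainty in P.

Absolute uncertainties add in quadrature for a linear combination:
  (2·δa)² = 92.5;  (2·δb)² = 38.9
δP = √(131) = 11.5 mm

11.5 mm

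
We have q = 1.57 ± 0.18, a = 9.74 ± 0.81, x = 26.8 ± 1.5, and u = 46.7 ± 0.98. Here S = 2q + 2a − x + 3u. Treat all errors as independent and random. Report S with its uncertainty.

Each term contributes (cᵢ δxᵢ)² to (δS)²:
  (2·δq)² = 0.130;  (2·δa)² = 2.62;  (δx)² = 2.25;  (3·δu)² = 8.64
δS = √(13.6) = 3.69
S = 136.

136 ± 3.69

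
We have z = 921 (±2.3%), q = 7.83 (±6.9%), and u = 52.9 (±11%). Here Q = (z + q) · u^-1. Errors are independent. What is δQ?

Let w = z + q = 929. δw = √(δz² + δq²) = √(449 + 0.292) = 21.2, so δw/w = 0.0228.
Q is then a monomial in w, u:
δQ/Q = √((δw/w)² + (-1·δu/u)²) = √(0.000520 + 0.0121) = 0.112
Q = 17.6, so δQ = 0.112 × 17.6 = 1.97.

1.97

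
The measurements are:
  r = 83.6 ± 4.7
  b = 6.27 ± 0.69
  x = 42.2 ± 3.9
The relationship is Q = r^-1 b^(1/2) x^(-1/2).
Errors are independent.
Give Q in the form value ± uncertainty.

0.00461 ± 0.000421

Q is a product of powers, so relative uncertainties combine in quadrature:
  (-1·δr/r)² = (-1×0.0562)² = 0.00316;  (½·δb/b)² = (0.5×0.110)² = 0.00303;  (−½·δx/x)² = (-0.5×0.0924)² = 0.00214
δQ/Q = √(0.00832) = 0.0912
Q = 0.00461, so δQ = 0.0912 × 0.00461 = 0.000421.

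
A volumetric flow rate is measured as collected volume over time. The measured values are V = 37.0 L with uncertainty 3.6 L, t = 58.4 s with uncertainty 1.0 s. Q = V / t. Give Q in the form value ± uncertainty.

0.634 ± 0.0626 L/s

Q is a product of powers, so relative uncertainties combine in quadrature:
  (1·δV/V)² = (1×0.0973)² = 0.00947;  (-1·δt/t)² = (-1×0.0171)² = 0.000293
δQ/Q = √(0.00976) = 0.0988
Q = 0.634 L/s, so δQ = 0.0988 × 0.634 = 0.0626 L/s.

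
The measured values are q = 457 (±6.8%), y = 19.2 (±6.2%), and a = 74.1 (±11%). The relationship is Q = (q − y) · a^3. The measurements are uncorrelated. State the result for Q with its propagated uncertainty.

Let u = q − y = 438. δu = √(δq² + δy²) = √(966 + 1.42) = 31.1, so δu/u = 0.0710.
Q is then a monomial in u, a:
δQ/Q = √((δu/u)² + (3·δa/a)²) = √(0.00505 + 0.109) = 0.338
Q = 1.78e+08, so δQ = 0.338 × 1.78e+08 = 6.01e+07.

(1.78 ± 0.601) × 10^8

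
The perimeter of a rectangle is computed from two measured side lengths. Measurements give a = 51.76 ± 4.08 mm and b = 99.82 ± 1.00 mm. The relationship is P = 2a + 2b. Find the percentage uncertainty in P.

Absolute uncertainties add in quadrature for a linear combination:
  (2·δa)² = 66.6;  (2·δb)² = 4.00
δP = √(70.6) = 8.40 mm
P = 303.2 mm, so δP/P = 8.40/303.2 = 0.0277.

2.77%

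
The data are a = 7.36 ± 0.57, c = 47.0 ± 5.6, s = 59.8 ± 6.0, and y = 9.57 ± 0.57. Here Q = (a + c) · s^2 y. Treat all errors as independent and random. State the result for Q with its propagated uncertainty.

(1.86 ± 0.434) × 10^6

Let u = a + c = 54.4. δu = √(δa² + δc²) = √(0.325 + 31.4) = 5.63, so δu/u = 0.104.
Q is then a monomial in u, s, y:
δQ/Q = √((δu/u)² + (2·δs/s)² + (1·δy/y)²) = √(0.0107 + 0.0403 + 0.00355) = 0.234
Q = 1.86e+06, so δQ = 0.234 × 1.86e+06 = 4.34e+05.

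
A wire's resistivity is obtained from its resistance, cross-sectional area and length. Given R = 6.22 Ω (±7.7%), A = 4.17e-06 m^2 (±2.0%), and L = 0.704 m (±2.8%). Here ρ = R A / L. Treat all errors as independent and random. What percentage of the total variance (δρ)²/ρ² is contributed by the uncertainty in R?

83.4%

(δρ/ρ)² = (1·δR/R)² + (1·δA/A)² + (-1·δL/L)²
  R term: (1×0.0770)² = 0.00593
  A term: (1×0.0200)² = 0.000400
  L term: (-1×0.0280)² = 0.000784
Total = 0.00711. Share from R = 0.00593/0.00711 = 0.834.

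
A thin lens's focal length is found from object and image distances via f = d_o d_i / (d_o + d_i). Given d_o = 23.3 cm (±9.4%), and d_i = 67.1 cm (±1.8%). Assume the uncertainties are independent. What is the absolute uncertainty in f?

1.21 cm

∂f/∂d_o = (d_i/(d_o+d_i))² = 0.551;  ∂f/∂d_i = (d_o/(d_o+d_i))² = 0.0664
δf = √((∂f/∂d_o · δd_o)² + (∂f/∂d_i · δd_i)²) = √(1.46 + 0.00644) = 1.21 cm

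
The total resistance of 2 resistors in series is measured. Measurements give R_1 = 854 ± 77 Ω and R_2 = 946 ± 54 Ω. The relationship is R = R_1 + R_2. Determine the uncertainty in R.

Each term contributes (cᵢ δxᵢ)² to (δR)²:
  (δR_1)² = 5930;  (δR_2)² = 2920
δR = √(8840) = 94.0 Ω

94.0 Ω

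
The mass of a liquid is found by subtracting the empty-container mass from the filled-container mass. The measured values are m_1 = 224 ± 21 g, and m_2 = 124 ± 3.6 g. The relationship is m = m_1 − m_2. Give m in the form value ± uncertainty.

Absolute uncertainties add in quadrature for a linear combination:
  (δm_1)² = 441;  (δm_2)² = 13.0
δm = √(454) = 21.3 g
m = 100 g.

100 ± 21.3 g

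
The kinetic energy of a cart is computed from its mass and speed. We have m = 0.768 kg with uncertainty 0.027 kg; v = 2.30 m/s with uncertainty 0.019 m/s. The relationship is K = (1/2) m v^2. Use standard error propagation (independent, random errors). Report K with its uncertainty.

2.03 ± 0.0789 J

Products/powers → add relative errors in quadrature, weighted by exponent:
  (1·δm/m)² = (1×0.0352)² = 0.00124;  (2·δv/v)² = (2×0.00826)² = 0.000273
δK/K = √(0.00151) = 0.0388
K = 2.03 J, so δK = 0.0388 × 2.03 = 0.0789 J.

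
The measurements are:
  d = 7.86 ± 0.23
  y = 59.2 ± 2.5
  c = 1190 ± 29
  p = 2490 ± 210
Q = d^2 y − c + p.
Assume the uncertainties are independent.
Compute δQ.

339

Let w = d^2·y = 3660. δw/w = √((2·δd/d)² + (1·δy/y)²) = √(0.00343 + 0.00178) = 0.0722, so δw = 264.
Q = w − c + p: δQ = √(δw² + δc² + δp²) = √(69700 + 841 + 44100) = 339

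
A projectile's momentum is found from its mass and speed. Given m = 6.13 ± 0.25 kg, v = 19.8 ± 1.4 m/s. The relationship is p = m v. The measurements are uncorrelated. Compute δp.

9.91 kg·m/s

p is a product of powers, so relative uncertainties combine in quadrature:
  (1·δm/m)² = (1×0.0408)² = 0.00166;  (1·δv/v)² = (1×0.0707)² = 0.00500
δp/p = √(0.00666) = 0.0816
p = 121 kg·m/s, so δp = 0.0816 × 121 = 9.91 kg·m/s.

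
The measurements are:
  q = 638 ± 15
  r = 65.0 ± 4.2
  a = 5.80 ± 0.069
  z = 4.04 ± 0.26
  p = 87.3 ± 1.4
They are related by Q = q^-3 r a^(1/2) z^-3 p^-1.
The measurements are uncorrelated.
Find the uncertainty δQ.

Products/powers → add relative errors in quadrature, weighted by exponent:
  (-3·δq/q)² = (-3×0.0235)² = 0.00497;  (1·δr/r)² = (1×0.0646)² = 0.00418;  (½·δa/a)² = (0.5×0.0119)² = 3.54e-05;  (-3·δz/z)² = (-3×0.0644)² = 0.0373;  (-1·δp/p)² = (-1×0.0160)² = 0.000257
δQ/Q = √(0.0467) = 0.216
Q = 1.05e-10, so δQ = 0.216 × 1.05e-10 = 2.26e-11.

2.26e-11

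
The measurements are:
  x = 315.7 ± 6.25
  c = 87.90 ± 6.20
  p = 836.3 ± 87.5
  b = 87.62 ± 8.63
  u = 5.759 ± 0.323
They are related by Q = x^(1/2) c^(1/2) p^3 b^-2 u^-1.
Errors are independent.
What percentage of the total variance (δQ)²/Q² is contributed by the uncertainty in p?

69.5%

(δQ/Q)² = (½·δx/x)² + (½·δc/c)² + (3·δp/p)² + (-2·δb/b)² + (-1·δu/u)²
  x term: (0.5×0.0198)² = 9.8e-05
  c term: (0.5×0.0705)² = 0.00124
  p term: (3×0.105)² = 0.0985
  b term: (-2×0.0985)² = 0.0388
  u term: (-1×0.0561)² = 0.00315
Total = 0.142. Share from p = 0.0985/0.142 = 0.695.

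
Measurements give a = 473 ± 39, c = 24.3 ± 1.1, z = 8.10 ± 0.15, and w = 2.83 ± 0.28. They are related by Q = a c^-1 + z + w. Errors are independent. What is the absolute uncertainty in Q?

Let p = a·c^-1 = 19.5. δp/p = √((1·δa/a)² + (-1·δc/c)²) = √(0.00680 + 0.00205) = 0.0941, so δp = 1.83.
Q = p + z + w: δQ = √(δp² + δz² + δw²) = √(3.35 + 0.0225 + 0.0784) = 1.86

1.86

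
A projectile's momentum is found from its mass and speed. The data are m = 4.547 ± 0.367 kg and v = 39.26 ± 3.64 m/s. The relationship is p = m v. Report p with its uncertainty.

Each factor contributes (exponent × relative error)² to (δp/p)²:
  (1·δm/m)² = (1×0.0807)² = 0.00651;  (1·δv/v)² = (1×0.0927)² = 0.00860
δp/p = √(0.0151) = 0.123
p = 178.5 kg·m/s, so δp = 0.123 × 178.5 = 21.9 kg·m/s.

178.5 ± 21.9 kg·m/s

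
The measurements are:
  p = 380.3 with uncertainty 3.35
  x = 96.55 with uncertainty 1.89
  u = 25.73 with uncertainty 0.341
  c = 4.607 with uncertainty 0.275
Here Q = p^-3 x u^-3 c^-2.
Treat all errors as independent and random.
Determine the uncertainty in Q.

Since Q is a product/quotient, work with relative uncertainties:
  (-3·δp/p)² = (-3×0.00881)² = 0.000698;  (1·δx/x)² = (1×0.0196)² = 0.000383;  (-3·δu/u)² = (-3×0.0133)² = 0.00158;  (-2·δc/c)² = (-2×0.0597)² = 0.0143
δQ/Q = √(0.0169) = 0.130
Q = 4.855e-12, so δQ = 0.130 × 4.855e-12 = 6.31e-13.

6.31e-13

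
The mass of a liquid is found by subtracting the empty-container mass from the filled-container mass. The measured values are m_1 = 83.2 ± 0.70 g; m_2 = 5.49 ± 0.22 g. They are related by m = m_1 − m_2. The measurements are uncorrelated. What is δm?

0.734 g

Sums and differences: (δm)² = Σ (cᵢ δxᵢ)².
  (δm_1)² = 0.490;  (δm_2)² = 0.0484
δm = √(0.538) = 0.734 g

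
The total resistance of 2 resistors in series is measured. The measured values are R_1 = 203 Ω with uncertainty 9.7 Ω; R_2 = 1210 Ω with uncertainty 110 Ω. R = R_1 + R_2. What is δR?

110 Ω

R is a linear combination, so absolute uncertainties add in quadrature:
  (δR_1)² = 94.1;  (δR_2)² = 12100
δR = √(12200) = 110 Ω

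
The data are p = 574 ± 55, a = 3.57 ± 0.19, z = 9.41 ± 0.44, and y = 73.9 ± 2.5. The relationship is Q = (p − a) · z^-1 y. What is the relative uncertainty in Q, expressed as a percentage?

11.2%

Let u = p − a = 570. δu = √(δp² + δa²) = √(3020 + 0.0361) = 55.0, so δu/u = 0.0964.
Q is then a monomial in u, z, y:
δQ/Q = √((δu/u)² + (-1·δz/z)² + (1·δy/y)²) = √(0.00930 + 0.00219 + 0.00114) = 0.112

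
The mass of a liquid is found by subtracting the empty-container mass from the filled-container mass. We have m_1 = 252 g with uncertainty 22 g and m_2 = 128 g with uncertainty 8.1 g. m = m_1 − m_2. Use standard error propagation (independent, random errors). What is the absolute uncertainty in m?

23.4 g

Absolute uncertainties add in quadrature for a linear combination:
  (δm_1)² = 484;  (δm_2)² = 65.6
δm = √(550) = 23.4 g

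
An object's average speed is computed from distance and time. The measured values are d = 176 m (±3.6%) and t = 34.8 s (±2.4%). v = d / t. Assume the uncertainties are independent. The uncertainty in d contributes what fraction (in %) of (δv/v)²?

(δv/v)² = (1·δd/d)² + (-1·δt/t)²
  d term: (1×0.0360)² = 0.00130
  t term: (-1×0.0240)² = 0.000576
Total = 0.00187. Share from d = 0.00130/0.00187 = 0.692.

69.2%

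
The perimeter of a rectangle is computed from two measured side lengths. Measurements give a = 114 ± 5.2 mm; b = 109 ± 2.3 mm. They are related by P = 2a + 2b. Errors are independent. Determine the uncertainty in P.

P is a linear combination, so absolute uncertainties add in quadrature:
  (2·δa)² = 108;  (2·δb)² = 21.2
δP = √(129) = 11.4 mm

11.4 mm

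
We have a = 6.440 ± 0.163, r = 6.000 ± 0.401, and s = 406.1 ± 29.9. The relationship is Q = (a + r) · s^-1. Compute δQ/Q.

Let u = a + r = 12.44. δu = √(δa² + δr²) = √(0.0266 + 0.161) = 0.433, so δu/u = 0.0348.
Q is then a monomial in u, s:
δQ/Q = √((δu/u)² + (-1·δs/s)²) = √(0.00121 + 0.00542) = 0.0814

0.0814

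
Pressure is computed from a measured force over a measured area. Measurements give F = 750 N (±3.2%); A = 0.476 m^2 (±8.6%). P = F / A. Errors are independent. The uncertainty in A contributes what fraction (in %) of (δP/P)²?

87.8%

(δP/P)² = (1·δF/F)² + (-1·δA/A)²
  F term: (1×0.0320)² = 0.00102
  A term: (-1×0.0860)² = 0.00740
Total = 0.00842. Share from A = 0.00740/0.00842 = 0.878.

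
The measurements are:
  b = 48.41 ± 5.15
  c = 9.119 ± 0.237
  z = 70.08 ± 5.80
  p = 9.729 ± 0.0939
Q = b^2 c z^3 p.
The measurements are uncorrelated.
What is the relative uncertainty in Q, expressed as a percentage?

32.8%

For a monomial Q ∝ b^2, c, z^3, p, fractional errors add in quadrature:
  (2·δb/b)² = (2×0.106)² = 0.0453;  (1·δc/c)² = (1×0.0260)² = 0.000675;  (3·δz/z)² = (3×0.0828)² = 0.0616;  (1·δp/p)² = (1×0.00965)² = 9.32e-05
δQ/Q = √(0.108) = 0.328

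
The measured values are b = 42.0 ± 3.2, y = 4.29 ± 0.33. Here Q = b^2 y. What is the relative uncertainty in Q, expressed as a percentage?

17.1%

Q is a product of powers, so relative uncertainties combine in quadrature:
  (2·δb/b)² = (2×0.0762)² = 0.0232;  (1·δy/y)² = (1×0.0769)² = 0.00592
δQ/Q = √(0.0291) = 0.171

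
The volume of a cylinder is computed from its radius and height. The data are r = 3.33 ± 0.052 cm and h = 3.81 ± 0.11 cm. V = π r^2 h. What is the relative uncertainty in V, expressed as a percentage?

For a monomial V ∝ r^2, h, fractional errors add in quadrature:
  (2·δr/r)² = (2×0.0156)² = 0.000975;  (1·δh/h)² = (1×0.0289)² = 0.000834
δV/V = √(0.00181) = 0.0425

4.25%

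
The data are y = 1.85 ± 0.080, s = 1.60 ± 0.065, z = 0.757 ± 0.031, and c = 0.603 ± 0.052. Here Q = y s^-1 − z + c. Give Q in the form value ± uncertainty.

1.00 ± 0.0915

Let p = y·s^-1 = 1.16. δp/p = √((1·δy/y)² + (-1·δs/s)²) = √(0.00187 + 0.00165) = 0.0593, so δp = 0.0686.
Q = p − z + c: δQ = √(δp² + δz² + δc²) = √(0.00471 + 0.000961 + 0.00270) = 0.0915
Q = 1.00.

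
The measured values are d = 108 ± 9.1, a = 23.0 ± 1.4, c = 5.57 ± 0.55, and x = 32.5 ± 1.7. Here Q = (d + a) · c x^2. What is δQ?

1.23e+05

Let u = d + a = 131. δu = √(δd² + δa²) = √(82.8 + 1.96) = 9.21, so δu/u = 0.0703.
Q is then a monomial in u, c, x:
δQ/Q = √((δu/u)² + (1·δc/c)² + (2·δx/x)²) = √(0.00494 + 0.00975 + 0.0109) = 0.160
Q = 7.71e+05, so δQ = 0.160 × 7.71e+05 = 1.23e+05.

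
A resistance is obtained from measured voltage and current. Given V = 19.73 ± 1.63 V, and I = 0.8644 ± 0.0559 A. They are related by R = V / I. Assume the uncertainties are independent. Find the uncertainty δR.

Products/powers → add relative errors in quadrature, weighted by exponent:
  (1·δV/V)² = (1×0.0826)² = 0.00683;  (-1·δI/I)² = (-1×0.0647)² = 0.00418
δR/R = √(0.0110) = 0.105
R = 22.83 Ω, so δR = 0.105 × 22.83 = 2.39 Ω.

2.39 Ω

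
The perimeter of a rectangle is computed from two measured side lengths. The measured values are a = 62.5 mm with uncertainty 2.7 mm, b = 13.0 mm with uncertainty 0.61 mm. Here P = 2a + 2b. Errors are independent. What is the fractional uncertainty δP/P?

P is a linear combination, so absolute uncertainties add in quadrature:
  (2·δa)² = 29.2;  (2·δb)² = 1.49
δP = √(30.6) = 5.54 mm
P = 151 mm, so δP/P = 5.54/151 = 0.0367.

0.0367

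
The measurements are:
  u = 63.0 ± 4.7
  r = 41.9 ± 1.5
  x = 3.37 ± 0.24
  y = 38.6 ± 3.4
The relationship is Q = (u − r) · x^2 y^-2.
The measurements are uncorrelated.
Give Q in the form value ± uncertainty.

0.161 ± 0.0524

Let w = u − r = 21.1. δw = √(δu² + δr²) = √(22.1 + 2.25) = 4.93, so δw/w = 0.234.
Q is then a monomial in w, x, y:
δQ/Q = √((δw/w)² + (2·δx/x)² + (-2·δy/y)²) = √(0.0547 + 0.0203 + 0.0310) = 0.326
Q = 0.161, so δQ = 0.326 × 0.161 = 0.0524.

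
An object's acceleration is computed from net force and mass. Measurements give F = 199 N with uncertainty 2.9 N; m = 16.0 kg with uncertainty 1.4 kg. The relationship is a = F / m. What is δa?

Since a is a product/quotient, work with relative uncertainties:
  (1·δF/F)² = (1×0.0146)² = 0.000212;  (-1·δm/m)² = (-1×0.0875)² = 0.00766
δa/a = √(0.00787) = 0.0887
a = 12.4 m/s^2, so δa = 0.0887 × 12.4 = 1.10 m/s^2.

1.10 m/s^2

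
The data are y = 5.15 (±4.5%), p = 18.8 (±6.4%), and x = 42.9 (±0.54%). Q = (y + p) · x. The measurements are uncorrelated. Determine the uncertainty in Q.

52.9

Let u = y + p = 24.0. δu = √(δy² + δp²) = √(0.0537 + 1.45) = 1.23, so δu/u = 0.0512.
Q is then a monomial in u, x:
δQ/Q = √((δu/u)² + (1·δx/x)²) = √(0.00262 + 2.92e-05) = 0.0514
Q = 1030, so δQ = 0.0514 × 1030 = 52.9.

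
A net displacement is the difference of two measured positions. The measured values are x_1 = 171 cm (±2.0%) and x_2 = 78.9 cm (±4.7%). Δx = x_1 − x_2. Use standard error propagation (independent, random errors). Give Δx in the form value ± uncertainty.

92.1 ± 5.04 cm

Δx is a linear combination, so absolute uncertainties add in quadrature:
  (δx_1)² = 11.7;  (δx_2)² = 13.8
δΔx = √(25.4) = 5.04 cm
Δx = 92.1 cm.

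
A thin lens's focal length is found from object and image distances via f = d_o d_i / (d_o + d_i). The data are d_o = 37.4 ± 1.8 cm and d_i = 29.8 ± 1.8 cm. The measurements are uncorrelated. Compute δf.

∂f/∂d_o = (d_i/(d_o+d_i))² = 0.197;  ∂f/∂d_i = (d_o/(d_o+d_i))² = 0.310
δf = √((∂f/∂d_o · δd_o)² + (∂f/∂d_i · δd_i)²) = √(0.125 + 0.311) = 0.660 cm

0.660 cm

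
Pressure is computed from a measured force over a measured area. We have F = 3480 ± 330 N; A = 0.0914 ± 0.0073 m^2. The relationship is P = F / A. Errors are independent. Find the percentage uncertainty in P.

12.4%

Products/powers → add relative errors in quadrature, weighted by exponent:
  (1·δF/F)² = (1×0.0948)² = 0.00899;  (-1·δA/A)² = (-1×0.0799)² = 0.00638
δP/P = √(0.0154) = 0.124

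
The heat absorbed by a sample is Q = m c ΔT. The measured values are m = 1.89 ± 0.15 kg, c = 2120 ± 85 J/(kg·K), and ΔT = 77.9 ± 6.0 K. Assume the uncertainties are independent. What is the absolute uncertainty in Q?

36700 J

Products/powers → add relative errors in quadrature, weighted by exponent:
  (1·δm/m)² = (1×0.0794)² = 0.00630;  (1·δc/c)² = (1×0.0401)² = 0.00161;  (1·δΔT/ΔT)² = (1×0.0770)² = 0.00593
δQ/Q = √(0.0138) = 0.118
Q = 3.12e+05 J, so δQ = 0.118 × 3.12e+05 = 36700 J.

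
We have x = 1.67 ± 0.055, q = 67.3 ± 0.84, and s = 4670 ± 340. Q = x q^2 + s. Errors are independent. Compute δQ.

462

Let p = x·q^2 = 7560. δp/p = √((1·δx/x)² + (2·δq/q)²) = √(0.00108 + 0.000623) = 0.0413, so δp = 313.
Q = p + s: δQ = √(δp² + δs²) = √(97700 + 1.16e+05) = 462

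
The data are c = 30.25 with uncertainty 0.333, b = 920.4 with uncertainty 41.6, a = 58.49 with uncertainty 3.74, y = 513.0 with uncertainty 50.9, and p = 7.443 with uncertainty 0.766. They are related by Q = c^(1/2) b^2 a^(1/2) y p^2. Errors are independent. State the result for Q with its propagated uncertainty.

(1.013 ± 0.251) × 10^12

Q is a product of powers, so relative uncertainties combine in quadrature:
  (½·δc/c)² = (0.5×0.0110)² = 3.03e-05;  (2·δb/b)² = (2×0.0452)² = 0.00817;  (½·δa/a)² = (0.5×0.0639)² = 0.00102;  (1·δy/y)² = (1×0.0992)² = 0.00984;  (2·δp/p)² = (2×0.103)² = 0.0424
δQ/Q = √(0.0614) = 0.248
Q = 1.013e+12, so δQ = 0.248 × 1.013e+12 = 2.51e+11.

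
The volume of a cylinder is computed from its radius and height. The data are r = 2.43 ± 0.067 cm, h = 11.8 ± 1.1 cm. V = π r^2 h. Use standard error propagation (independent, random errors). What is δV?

23.7 cm^3

Relative error in a monomial: (δV/V)² = Σ (nᵢ · δxᵢ/xᵢ)².
  (2·δr/r)² = (2×0.0276)² = 0.00304;  (1·δh/h)² = (1×0.0932)² = 0.00869
δV/V = √(0.0117) = 0.108
V = 219 cm^3, so δV = 0.108 × 219 = 23.7 cm^3.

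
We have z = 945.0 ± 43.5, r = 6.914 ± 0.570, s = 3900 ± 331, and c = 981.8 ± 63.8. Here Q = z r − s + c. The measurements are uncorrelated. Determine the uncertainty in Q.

703

Let p = z·r = 6534. δp/p = √((1·δz/z)² + (1·δr/r)²) = √(0.00212 + 0.00680) = 0.0944, so δp = 617.
Q = p − s + c: δQ = √(δp² + δs² + δc²) = √(3.81e+05 + 1.1e+05 + 4070) = 703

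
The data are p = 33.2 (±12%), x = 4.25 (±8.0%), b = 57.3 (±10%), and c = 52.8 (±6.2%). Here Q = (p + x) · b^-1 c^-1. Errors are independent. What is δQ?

Let u = p + x = 37.5. δu = √(δp² + δx²) = √(15.9 + 0.116) = 4.00, so δu/u = 0.107.
Q is then a monomial in u, b, c:
δQ/Q = √((δu/u)² + (-1·δb/b)² + (-1·δc/c)²) = √(0.0114 + 0.0100 + 0.00384) = 0.159
Q = 0.0124, so δQ = 0.159 × 0.0124 = 0.00197.

0.00197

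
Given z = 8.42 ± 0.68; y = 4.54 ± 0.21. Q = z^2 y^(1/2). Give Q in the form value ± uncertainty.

Q is a product of powers, so relative uncertainties combine in quadrature:
  (2·δz/z)² = (2×0.0808)² = 0.0261;  (½·δy/y)² = (0.5×0.0463)² = 0.000535
δQ/Q = √(0.0266) = 0.163
Q = 151, so δQ = 0.163 × 151 = 24.6.

151 ± 24.6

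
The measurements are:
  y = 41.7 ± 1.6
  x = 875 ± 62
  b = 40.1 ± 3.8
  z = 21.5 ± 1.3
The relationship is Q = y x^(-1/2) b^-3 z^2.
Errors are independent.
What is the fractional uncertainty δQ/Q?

0.313

Since Q is a product/quotient, work with relative uncertainties:
  (1·δy/y)² = (1×0.0384)² = 0.00147;  (−½·δx/x)² = (-0.5×0.0709)² = 0.00126;  (-3·δb/b)² = (-3×0.0948)² = 0.0808;  (2·δz/z)² = (2×0.0605)² = 0.0146
δQ/Q = √(0.0982) = 0.313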